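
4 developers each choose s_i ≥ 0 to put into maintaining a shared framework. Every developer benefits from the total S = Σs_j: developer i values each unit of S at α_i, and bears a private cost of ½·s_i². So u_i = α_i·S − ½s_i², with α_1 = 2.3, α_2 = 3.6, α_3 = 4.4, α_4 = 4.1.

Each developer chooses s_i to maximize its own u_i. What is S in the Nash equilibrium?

Developer i's FOC: ∂u_i/∂s_i = α_i − s_i = 0, so s_i* = α_i.
NE contributions = (2.3, 3.6, 4.4, 4.1); S = 14.4.

14.4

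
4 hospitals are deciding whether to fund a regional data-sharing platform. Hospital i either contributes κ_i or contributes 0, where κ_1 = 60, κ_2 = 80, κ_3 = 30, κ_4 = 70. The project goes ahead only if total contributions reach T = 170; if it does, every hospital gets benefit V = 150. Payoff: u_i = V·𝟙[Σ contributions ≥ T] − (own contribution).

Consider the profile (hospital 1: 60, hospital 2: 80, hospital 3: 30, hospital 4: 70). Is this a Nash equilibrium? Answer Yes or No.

Total = 240 ≥ 170: provided.
Hospital 1 (pledges 60, payoff 90): dropping to 0 → total 180, payoff 150. Profitable deviation.

No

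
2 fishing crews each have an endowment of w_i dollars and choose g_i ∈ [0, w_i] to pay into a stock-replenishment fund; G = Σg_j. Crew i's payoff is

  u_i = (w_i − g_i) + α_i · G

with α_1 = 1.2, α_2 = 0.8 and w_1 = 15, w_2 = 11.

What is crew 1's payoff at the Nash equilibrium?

∂u_i/∂g_i = α_i − 1, so crew i contributes w_i if α_i > 1, else 0.
α_i > 1 for i ∈ {1}; NE contributions (15, 0), G = 15.
u_1 = (15 − 15) + 1.2·15 = 18.

18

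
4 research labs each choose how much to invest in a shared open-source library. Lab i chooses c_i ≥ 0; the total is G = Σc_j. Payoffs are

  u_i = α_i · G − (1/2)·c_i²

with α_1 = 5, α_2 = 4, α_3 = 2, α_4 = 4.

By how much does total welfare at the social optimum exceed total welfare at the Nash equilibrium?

255.5

Lab i's FOC: ∂u_i/∂c_i = α_i − c_i = 0, so c_i* = α_i.
NE contributions = (5, 4, 2, 4); G = 15.
W^NE = (Σα)·G − ½Σα_i² = 15² − ½·61 = 194.5.
Planner sets c_i = Σα_j = 15 for every i, so G^SO = 4·15 = 60.
W^SO = (Σα)·G^SO − ½·4·(Σα)² = (4/2)·15² = 450.
Deadweight loss = W^SO − W^NE = 255.5.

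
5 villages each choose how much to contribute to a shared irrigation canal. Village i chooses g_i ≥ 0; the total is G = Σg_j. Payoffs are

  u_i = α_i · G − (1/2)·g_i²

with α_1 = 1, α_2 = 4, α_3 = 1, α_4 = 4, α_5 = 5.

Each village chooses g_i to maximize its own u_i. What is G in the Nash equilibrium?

Village i's FOC: ∂u_i/∂g_i = α_i − g_i = 0, so g_i* = α_i.
NE contributions = (1, 4, 1, 4, 5); G = 15.

15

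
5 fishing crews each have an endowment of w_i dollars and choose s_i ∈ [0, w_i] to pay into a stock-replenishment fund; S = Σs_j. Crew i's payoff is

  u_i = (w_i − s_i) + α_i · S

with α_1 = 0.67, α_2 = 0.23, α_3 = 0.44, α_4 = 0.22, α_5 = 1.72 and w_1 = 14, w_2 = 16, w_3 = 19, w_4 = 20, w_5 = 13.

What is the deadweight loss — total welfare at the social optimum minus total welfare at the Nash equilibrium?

157.32

∂u_i/∂s_i = α_i − 1, so crew i contributes w_i if α_i > 1, else 0.
α_i > 1 for i ∈ {5}; NE contributions (0, 0, 0, 0, 13), S = 13.
W^NE = Σw_i − S^NE + (Σα_i)·S^NE = 82 + 2.28·13 = 111.64.
Planner: ∂(Σu_j)/∂s_i = Σα_j − 1 = 2.28 > 0, so everyone contributes w_i; S^SO = 82, W^SO = 82 + 2.28·82 = 268.96.
Deadweight loss = 157.32.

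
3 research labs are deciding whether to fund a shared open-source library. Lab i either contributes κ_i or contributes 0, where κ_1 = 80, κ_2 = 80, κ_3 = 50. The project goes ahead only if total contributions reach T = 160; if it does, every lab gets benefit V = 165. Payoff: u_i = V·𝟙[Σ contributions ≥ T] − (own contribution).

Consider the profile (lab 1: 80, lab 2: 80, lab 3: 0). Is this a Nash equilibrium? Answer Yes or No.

Total = 160 ≥ 160: provided.
Lab 1 (pledges 80, payoff 85): dropping to 0 → total 80, payoff 0. No gain.
Lab 2 (pledges 80, payoff 85): dropping to 0 → total 80, payoff 0. No gain.
Lab 3 (pledges 0, payoff 165): pledging 50 → total 210, payoff 115. No gain.

Yes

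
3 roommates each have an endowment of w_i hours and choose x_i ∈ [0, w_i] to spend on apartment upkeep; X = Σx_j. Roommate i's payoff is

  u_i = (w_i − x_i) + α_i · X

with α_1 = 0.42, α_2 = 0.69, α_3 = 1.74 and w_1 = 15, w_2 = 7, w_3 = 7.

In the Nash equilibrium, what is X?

7

∂u_i/∂x_i = α_i − 1, so roommate i contributes w_i if α_i > 1, else 0.
α_i > 1 for i ∈ {3}; NE contributions (0, 0, 7), X = 7.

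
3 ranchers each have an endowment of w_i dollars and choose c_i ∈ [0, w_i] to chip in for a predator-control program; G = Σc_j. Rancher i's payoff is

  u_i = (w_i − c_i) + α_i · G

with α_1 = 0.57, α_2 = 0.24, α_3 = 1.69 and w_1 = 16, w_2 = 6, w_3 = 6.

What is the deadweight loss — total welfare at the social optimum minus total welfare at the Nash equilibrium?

∂u_i/∂c_i = α_i − 1, so rancher i contributes w_i if α_i > 1, else 0.
α_i > 1 for i ∈ {3}; NE contributions (0, 0, 6), G = 6.
W^NE = Σw_i − G^NE + (Σα_i)·G^NE = 28 + 1.5·6 = 37.
Planner: ∂(Σu_j)/∂c_i = Σα_j − 1 = 1.5 > 0, so everyone contributes w_i; G^SO = 28, W^SO = 28 + 1.5·28 = 70.
Deadweight loss = 33.

33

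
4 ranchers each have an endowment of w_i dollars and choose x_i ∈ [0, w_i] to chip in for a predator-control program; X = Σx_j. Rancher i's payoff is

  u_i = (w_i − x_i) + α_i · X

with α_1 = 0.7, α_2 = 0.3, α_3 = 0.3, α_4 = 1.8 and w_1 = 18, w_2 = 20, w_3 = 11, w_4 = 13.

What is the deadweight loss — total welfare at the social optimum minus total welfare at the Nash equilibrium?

∂u_i/∂x_i = α_i − 1, so rancher i contributes w_i if α_i > 1, else 0.
α_i > 1 for i ∈ {4}; NE contributions (0, 0, 0, 13), X = 13.
W^NE = Σw_i − X^NE + (Σα_i)·X^NE = 62 + 2.1·13 = 89.3.
Planner: ∂(Σu_j)/∂x_i = Σα_j − 1 = 2.1 > 0, so everyone contributes w_i; X^SO = 62, W^SO = 62 + 2.1·62 = 192.2.
Deadweight loss = 102.9.

102.9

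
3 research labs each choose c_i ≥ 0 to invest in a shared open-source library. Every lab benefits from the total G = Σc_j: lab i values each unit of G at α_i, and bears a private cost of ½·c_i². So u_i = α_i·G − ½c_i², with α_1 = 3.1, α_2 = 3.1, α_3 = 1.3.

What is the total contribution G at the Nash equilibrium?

7.5

Lab i's FOC: ∂u_i/∂c_i = α_i − c_i = 0, so c_i* = α_i.
NE contributions = (3.1, 3.1, 1.3); G = 7.5.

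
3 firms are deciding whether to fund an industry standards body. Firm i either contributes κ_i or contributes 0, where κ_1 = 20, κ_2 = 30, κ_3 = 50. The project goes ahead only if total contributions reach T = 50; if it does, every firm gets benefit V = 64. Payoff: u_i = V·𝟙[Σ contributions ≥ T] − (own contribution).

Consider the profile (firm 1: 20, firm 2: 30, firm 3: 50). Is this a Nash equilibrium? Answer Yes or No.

No

Total = 100 ≥ 50: provided.
Firm 1 (pledges 20, payoff 44): dropping to 0 → total 80, payoff 64. Profitable deviation.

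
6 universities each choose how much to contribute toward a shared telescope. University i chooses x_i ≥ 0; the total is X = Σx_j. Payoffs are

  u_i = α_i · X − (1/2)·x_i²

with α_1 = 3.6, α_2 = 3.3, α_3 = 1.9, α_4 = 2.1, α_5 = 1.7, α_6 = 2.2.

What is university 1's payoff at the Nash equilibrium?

University i's FOC: ∂u_i/∂x_i = α_i − x_i = 0, so x_i* = α_i.
NE contributions = (3.6, 3.3, 1.9, 2.1, 1.7, 2.2); X = 14.8.
u_1 = α_1·X − ½·(x_1)² = 3.6·14.8 − ½·3.6² = 46.8.

46.8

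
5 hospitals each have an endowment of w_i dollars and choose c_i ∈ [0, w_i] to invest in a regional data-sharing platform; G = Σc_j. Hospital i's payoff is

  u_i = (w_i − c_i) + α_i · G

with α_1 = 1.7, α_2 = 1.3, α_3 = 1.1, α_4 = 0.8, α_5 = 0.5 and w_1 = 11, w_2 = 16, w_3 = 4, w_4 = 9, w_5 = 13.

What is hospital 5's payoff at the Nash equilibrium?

28.5

∂u_i/∂c_i = α_i − 1, so hospital i contributes w_i if α_i > 1, else 0.
α_i > 1 for i ∈ {1, 2, 3}; NE contributions (11, 16, 4, 0, 0), G = 31.
u_5 = (13 − 0) + 0.5·31 = 28.5.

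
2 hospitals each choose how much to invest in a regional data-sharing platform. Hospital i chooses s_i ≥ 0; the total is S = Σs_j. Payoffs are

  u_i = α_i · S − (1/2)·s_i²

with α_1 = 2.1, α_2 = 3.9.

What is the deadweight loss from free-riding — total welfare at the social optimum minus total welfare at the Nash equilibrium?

9.81

Hospital i's FOC: ∂u_i/∂s_i = α_i − s_i = 0, so s_i* = α_i.
NE contributions = (2.1, 3.9); S = 6.
W^NE = (Σα)·S − ½Σα_i² = 6² − ½·19.62 = 26.19.
Planner sets s_i = Σα_j = 6 for every i, so S^SO = 2·6 = 12.
W^SO = (Σα)·S^SO − ½·2·(Σα)² = (2/2)·6² = 36.
Deadweight loss = W^SO − W^NE = 9.81.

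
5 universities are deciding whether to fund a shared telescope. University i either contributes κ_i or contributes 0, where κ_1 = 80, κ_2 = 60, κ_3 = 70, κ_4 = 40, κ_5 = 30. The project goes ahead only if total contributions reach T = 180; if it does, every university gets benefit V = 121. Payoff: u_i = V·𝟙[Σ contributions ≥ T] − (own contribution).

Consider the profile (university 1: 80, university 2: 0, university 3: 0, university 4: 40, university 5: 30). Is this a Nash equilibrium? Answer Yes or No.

Total = 150 < 180: not provided.
University 1 (pledges 80, payoff -80): dropping to 0 → total 70, payoff 0. Profitable deviation.

No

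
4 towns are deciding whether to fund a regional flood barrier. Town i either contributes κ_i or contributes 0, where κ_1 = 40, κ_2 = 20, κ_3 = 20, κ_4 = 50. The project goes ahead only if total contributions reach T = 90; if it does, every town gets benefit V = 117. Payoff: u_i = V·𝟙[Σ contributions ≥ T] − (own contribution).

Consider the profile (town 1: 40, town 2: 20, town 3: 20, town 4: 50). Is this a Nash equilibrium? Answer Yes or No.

Total = 130 ≥ 90: provided.
Town 1 (pledges 40, payoff 77): dropping to 0 → total 90, payoff 117. Profitable deviation.

No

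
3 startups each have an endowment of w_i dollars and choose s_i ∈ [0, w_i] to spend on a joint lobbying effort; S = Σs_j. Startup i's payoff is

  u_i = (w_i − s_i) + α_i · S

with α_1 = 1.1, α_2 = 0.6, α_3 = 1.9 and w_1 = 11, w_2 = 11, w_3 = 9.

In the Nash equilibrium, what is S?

∂u_i/∂s_i = α_i − 1, so startup i contributes w_i if α_i > 1, else 0.
α_i > 1 for i ∈ {1, 3}; NE contributions (11, 0, 9), S = 20.

20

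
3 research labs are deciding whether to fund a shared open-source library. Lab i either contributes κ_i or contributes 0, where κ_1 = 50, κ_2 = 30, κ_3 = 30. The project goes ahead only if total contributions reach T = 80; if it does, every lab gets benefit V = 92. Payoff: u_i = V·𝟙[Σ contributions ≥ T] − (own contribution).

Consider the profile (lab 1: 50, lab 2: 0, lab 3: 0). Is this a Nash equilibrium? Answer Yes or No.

Total = 50 < 80: not provided.
Lab 1 (pledges 50, payoff -50): dropping to 0 → total 0, payoff 0. Profitable deviation.

No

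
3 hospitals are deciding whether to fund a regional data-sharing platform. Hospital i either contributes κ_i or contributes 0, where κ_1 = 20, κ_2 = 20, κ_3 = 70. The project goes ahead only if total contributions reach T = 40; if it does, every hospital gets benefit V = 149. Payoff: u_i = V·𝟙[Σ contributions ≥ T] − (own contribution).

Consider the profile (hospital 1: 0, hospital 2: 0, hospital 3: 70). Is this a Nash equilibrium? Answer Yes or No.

Total = 70 ≥ 40: provided.
Hospital 1 (pledges 0, payoff 149): pledging 20 → total 90, payoff 129. No gain.
Hospital 2 (pledges 0, payoff 149): pledging 20 → total 90, payoff 129. No gain.
Hospital 3 (pledges 70, payoff 79): dropping to 0 → total 0, payoff 0. No gain.

Yes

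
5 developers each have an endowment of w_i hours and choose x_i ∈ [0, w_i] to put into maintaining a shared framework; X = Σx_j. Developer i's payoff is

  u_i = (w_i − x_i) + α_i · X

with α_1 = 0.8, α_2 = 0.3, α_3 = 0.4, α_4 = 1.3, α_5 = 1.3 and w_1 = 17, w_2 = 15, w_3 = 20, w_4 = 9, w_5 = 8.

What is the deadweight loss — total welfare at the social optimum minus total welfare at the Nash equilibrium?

161.2

∂u_i/∂x_i = α_i − 1, so developer i contributes w_i if α_i > 1, else 0.
α_i > 1 for i ∈ {4, 5}; NE contributions (0, 0, 0, 9, 8), X = 17.
W^NE = Σw_i − X^NE + (Σα_i)·X^NE = 69 + 3.1·17 = 121.7.
Planner: ∂(Σu_j)/∂x_i = Σα_j − 1 = 3.1 > 0, so everyone contributes w_i; X^SO = 69, W^SO = 69 + 3.1·69 = 282.9.
Deadweight loss = 161.2.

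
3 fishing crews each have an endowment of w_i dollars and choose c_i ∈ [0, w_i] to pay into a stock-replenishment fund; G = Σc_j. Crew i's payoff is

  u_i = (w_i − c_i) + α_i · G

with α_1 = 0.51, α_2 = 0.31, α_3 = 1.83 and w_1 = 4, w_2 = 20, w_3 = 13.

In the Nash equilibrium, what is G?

13

∂u_i/∂c_i = α_i − 1, so crew i contributes w_i if α_i > 1, else 0.
α_i > 1 for i ∈ {3}; NE contributions (0, 0, 13), G = 13.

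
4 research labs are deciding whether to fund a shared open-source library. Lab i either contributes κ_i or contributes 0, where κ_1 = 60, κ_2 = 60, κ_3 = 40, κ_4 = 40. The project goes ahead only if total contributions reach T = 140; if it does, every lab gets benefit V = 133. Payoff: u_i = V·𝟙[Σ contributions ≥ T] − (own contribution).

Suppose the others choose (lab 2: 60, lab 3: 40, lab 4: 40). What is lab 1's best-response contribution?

0

Others' total = 140 ≥ 140; contributing adds cost 60 for no extra benefit.
Best response: 0.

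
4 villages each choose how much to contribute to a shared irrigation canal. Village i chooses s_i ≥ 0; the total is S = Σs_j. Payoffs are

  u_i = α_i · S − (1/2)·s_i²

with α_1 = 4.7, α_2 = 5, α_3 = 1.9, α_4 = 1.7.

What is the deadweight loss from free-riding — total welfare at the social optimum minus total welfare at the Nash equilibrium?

Village i's FOC: ∂u_i/∂s_i = α_i − s_i = 0, so s_i* = α_i.
NE contributions = (4.7, 5, 1.9, 1.7); S = 13.3.
W^NE = (Σα)·S − ½Σα_i² = 13.3² − ½·53.59 = 150.095.
Planner sets s_i = Σα_j = 13.3 for every i, so S^SO = 4·13.3 = 53.2.
W^SO = (Σα)·S^SO − ½·4·(Σα)² = (4/2)·13.3² = 353.78.
Deadweight loss = W^SO − W^NE = 203.685.

203.685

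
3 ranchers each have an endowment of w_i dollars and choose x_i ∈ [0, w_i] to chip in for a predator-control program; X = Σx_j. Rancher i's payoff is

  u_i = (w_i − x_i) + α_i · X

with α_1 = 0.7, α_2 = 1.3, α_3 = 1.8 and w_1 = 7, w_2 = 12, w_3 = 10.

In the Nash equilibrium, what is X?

∂u_i/∂x_i = α_i − 1, so rancher i contributes w_i if α_i > 1, else 0.
α_i > 1 for i ∈ {2, 3}; NE contributions (0, 12, 10), X = 22.

22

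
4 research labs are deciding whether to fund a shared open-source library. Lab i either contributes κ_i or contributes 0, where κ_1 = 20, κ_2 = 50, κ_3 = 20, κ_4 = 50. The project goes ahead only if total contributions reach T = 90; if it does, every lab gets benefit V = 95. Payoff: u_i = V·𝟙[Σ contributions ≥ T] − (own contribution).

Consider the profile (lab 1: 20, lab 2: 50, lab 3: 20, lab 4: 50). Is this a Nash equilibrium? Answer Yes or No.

No

Total = 140 ≥ 90: provided.
Lab 1 (pledges 20, payoff 75): dropping to 0 → total 120, payoff 95. Profitable deviation.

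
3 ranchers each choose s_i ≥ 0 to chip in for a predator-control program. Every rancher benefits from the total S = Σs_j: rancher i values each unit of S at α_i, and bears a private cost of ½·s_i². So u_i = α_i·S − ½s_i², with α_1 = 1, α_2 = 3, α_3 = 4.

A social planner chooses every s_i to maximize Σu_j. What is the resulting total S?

24

Planner FOC: ∂(Σu_j)/∂s_i = (Σα_j) − s_i = 0, so s_i^SO = Σα_j = 8 for every i; S^SO = 24.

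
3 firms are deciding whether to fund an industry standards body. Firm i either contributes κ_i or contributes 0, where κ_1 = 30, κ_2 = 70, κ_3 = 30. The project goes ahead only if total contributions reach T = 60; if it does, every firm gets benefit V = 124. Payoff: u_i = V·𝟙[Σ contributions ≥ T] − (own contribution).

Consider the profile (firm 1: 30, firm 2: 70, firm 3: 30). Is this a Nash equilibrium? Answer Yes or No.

No

Total = 130 ≥ 60: provided.
Firm 1 (pledges 30, payoff 94): dropping to 0 → total 100, payoff 124. Profitable deviation.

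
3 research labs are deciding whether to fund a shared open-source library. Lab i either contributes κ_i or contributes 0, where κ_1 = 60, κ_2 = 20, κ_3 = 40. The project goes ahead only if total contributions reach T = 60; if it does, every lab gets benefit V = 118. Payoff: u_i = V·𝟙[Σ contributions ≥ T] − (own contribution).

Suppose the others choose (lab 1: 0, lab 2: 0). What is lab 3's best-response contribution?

Others' total = 0. Even contributing 40 gives 40 < 60: no benefit either way.
Best response: 0.

0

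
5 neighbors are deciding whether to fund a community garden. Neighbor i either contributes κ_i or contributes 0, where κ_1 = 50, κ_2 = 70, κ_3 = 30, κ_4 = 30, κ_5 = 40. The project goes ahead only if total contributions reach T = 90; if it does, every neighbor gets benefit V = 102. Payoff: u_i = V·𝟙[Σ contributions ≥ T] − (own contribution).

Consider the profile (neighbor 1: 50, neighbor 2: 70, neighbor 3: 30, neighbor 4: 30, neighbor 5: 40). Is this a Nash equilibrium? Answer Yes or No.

No

Total = 220 ≥ 90: provided.
Neighbor 1 (pledges 50, payoff 52): dropping to 0 → total 170, payoff 102. Profitable deviation.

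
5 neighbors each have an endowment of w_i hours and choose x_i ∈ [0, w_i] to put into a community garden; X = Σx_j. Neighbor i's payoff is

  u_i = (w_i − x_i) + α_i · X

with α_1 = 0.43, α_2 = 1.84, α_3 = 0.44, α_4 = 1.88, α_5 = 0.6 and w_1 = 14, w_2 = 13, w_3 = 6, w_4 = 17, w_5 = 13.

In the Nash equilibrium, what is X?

30

∂u_i/∂x_i = α_i − 1, so neighbor i contributes w_i if α_i > 1, else 0.
α_i > 1 for i ∈ {2, 4}; NE contributions (0, 13, 0, 17, 0), X = 30.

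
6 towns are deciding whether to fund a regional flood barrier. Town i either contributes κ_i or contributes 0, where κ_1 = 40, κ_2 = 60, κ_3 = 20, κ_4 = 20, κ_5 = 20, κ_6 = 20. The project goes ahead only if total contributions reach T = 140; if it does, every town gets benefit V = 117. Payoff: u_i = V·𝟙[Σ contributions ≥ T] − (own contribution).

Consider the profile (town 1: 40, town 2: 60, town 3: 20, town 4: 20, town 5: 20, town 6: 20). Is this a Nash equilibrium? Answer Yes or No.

No

Total = 180 ≥ 140: provided.
Town 1 (pledges 40, payoff 77): dropping to 0 → total 140, payoff 117. Profitable deviation.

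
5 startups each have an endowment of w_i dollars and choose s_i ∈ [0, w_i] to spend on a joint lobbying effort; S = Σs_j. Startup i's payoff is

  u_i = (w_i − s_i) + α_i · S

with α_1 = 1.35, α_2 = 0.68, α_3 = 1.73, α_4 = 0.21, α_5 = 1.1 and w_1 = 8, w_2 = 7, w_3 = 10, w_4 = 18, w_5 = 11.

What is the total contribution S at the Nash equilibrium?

29

∂u_i/∂s_i = α_i − 1, so startup i contributes w_i if α_i > 1, else 0.
α_i > 1 for i ∈ {1, 3, 5}; NE contributions (8, 0, 10, 0, 11), S = 29.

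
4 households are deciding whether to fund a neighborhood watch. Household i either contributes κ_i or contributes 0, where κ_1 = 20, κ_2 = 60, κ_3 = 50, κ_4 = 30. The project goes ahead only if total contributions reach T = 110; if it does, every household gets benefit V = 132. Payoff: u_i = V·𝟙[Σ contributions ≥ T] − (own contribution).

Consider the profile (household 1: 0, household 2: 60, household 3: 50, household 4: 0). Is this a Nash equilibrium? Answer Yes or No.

Yes

Total = 110 ≥ 110: provided.
Household 1 (pledges 0, payoff 132): pledging 20 → total 130, payoff 112. No gain.
Household 2 (pledges 60, payoff 72): dropping to 0 → total 50, payoff 0. No gain.
Household 3 (pledges 50, payoff 82): dropping to 0 → total 60, payoff 0. No gain.
Household 4 (pledges 0, payoff 132): pledging 30 → total 140, payoff 102. No gain.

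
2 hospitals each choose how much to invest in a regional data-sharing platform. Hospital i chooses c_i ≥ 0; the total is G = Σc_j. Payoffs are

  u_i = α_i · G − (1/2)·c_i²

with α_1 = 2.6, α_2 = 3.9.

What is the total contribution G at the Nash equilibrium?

Hospital i's FOC: ∂u_i/∂c_i = α_i − c_i = 0, so c_i* = α_i.
NE contributions = (2.6, 3.9); G = 6.5.

6.5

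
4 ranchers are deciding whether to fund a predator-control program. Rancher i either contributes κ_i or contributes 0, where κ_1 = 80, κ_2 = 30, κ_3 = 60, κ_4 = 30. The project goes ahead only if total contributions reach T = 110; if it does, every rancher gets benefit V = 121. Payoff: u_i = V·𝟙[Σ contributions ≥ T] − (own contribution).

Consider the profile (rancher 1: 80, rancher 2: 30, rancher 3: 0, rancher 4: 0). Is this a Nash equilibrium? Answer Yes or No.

Yes

Total = 110 ≥ 110: provided.
Rancher 1 (pledges 80, payoff 41): dropping to 0 → total 30, payoff 0. No gain.
Rancher 2 (pledges 30, payoff 91): dropping to 0 → total 80, payoff 0. No gain.
Rancher 3 (pledges 0, payoff 121): pledging 60 → total 170, payoff 61. No gain.
Rancher 4 (pledges 0, payoff 121): pledging 30 → total 140, payoff 91. No gain.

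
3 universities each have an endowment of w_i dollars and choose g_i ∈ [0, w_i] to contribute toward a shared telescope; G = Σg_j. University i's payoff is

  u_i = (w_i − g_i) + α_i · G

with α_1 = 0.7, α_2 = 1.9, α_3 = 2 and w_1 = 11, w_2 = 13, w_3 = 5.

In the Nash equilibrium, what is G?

∂u_i/∂g_i = α_i − 1, so university i contributes w_i if α_i > 1, else 0.
α_i > 1 for i ∈ {2, 3}; NE contributions (0, 13, 5), G = 18.

18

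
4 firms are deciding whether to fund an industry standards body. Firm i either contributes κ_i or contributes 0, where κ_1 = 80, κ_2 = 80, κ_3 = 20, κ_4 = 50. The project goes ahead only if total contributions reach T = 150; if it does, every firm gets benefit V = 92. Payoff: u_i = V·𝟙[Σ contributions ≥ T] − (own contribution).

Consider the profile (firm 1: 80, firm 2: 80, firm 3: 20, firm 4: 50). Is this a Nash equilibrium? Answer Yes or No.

No

Total = 230 ≥ 150: provided.
Firm 1 (pledges 80, payoff 12): dropping to 0 → total 150, payoff 92. Profitable deviation.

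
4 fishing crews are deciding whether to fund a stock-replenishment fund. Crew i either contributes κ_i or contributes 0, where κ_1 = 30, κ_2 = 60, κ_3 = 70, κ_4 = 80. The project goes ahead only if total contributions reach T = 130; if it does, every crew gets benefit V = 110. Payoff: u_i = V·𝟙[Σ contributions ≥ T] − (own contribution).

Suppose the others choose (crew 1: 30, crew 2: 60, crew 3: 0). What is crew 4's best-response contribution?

Others' total = 90. Contributing 80 brings total to 170 ≥ 130: gain V − κ_4 = 30.
Best response: 80.

80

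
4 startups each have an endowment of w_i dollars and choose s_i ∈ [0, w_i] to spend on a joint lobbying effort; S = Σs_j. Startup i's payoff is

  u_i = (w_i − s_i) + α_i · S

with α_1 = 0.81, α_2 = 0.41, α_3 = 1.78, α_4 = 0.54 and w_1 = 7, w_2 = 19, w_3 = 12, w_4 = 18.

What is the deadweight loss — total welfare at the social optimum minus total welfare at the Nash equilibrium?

∂u_i/∂s_i = α_i − 1, so startup i contributes w_i if α_i > 1, else 0.
α_i > 1 for i ∈ {3}; NE contributions (0, 0, 12, 0), S = 12.
W^NE = Σw_i − S^NE + (Σα_i)·S^NE = 56 + 2.54·12 = 86.48.
Planner: ∂(Σu_j)/∂s_i = Σα_j − 1 = 2.54 > 0, so everyone contributes w_i; S^SO = 56, W^SO = 56 + 2.54·56 = 198.24.
Deadweight loss = 111.76.

111.76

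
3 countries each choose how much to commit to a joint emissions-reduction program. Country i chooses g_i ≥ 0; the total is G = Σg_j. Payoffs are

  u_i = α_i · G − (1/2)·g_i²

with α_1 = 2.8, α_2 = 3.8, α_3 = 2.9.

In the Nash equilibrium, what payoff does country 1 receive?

22.68

Country i's FOC: ∂u_i/∂g_i = α_i − g_i = 0, so g_i* = α_i.
NE contributions = (2.8, 3.8, 2.9); G = 9.5.
u_1 = α_1·G − ½·(g_1)² = 2.8·9.5 − ½·2.8² = 22.68.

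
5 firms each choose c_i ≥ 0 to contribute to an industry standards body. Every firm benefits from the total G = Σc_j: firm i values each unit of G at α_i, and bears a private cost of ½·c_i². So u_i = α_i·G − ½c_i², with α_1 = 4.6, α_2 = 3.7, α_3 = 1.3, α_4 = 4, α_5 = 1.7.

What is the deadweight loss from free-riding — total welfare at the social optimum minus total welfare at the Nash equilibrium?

378.85

Firm i's FOC: ∂u_i/∂c_i = α_i − c_i = 0, so c_i* = α_i.
NE contributions = (4.6, 3.7, 1.3, 4, 1.7); G = 15.3.
W^NE = (Σα)·G − ½Σα_i² = 15.3² − ½·55.43 = 206.375.
Planner sets c_i = Σα_j = 15.3 for every i, so G^SO = 5·15.3 = 76.5.
W^SO = (Σα)·G^SO − ½·5·(Σα)² = (5/2)·15.3² = 585.225.
Deadweight loss = W^SO − W^NE = 378.85.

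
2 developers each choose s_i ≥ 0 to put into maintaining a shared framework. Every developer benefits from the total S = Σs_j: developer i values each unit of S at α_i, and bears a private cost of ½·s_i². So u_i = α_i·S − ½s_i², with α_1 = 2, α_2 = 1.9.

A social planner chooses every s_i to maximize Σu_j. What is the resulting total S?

7.8

Planner FOC: ∂(Σu_j)/∂s_i = (Σα_j) − s_i = 0, so s_i^SO = Σα_j = 3.9 for every i; S^SO = 7.8.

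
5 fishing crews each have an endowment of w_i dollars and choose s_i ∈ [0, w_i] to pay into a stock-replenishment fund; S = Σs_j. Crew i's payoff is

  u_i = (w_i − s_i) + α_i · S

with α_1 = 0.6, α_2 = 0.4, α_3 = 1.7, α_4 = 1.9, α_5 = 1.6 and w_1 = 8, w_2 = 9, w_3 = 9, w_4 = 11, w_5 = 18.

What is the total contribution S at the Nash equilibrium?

38

∂u_i/∂s_i = α_i − 1, so crew i contributes w_i if α_i > 1, else 0.
α_i > 1 for i ∈ {3, 4, 5}; NE contributions (0, 0, 9, 11, 18), S = 38.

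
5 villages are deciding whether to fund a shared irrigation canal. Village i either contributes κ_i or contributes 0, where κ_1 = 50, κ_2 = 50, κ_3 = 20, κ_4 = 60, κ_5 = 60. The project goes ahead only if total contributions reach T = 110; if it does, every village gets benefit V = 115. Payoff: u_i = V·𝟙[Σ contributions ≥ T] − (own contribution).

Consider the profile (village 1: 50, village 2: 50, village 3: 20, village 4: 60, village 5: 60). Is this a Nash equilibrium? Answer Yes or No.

No

Total = 240 ≥ 110: provided.
Village 1 (pledges 50, payoff 65): dropping to 0 → total 190, payoff 115. Profitable deviation.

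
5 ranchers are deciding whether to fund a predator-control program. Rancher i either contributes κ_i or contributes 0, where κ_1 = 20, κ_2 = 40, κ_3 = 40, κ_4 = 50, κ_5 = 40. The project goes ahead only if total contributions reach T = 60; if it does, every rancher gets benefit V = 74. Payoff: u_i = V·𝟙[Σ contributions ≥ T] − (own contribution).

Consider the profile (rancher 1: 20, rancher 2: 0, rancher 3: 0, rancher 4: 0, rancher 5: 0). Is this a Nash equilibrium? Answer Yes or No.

No

Total = 20 < 60: not provided.
Rancher 1 (pledges 20, payoff -20): dropping to 0 → total 0, payoff 0. Profitable deviation.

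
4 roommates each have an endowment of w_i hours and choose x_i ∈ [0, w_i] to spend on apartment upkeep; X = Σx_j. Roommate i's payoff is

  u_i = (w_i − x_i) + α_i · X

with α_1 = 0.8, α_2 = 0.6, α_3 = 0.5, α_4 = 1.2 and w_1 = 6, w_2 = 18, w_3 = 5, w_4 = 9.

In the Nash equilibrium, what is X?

∂u_i/∂x_i = α_i − 1, so roommate i contributes w_i if α_i > 1, else 0.
α_i > 1 for i ∈ {4}; NE contributions (0, 0, 0, 9), X = 9.

9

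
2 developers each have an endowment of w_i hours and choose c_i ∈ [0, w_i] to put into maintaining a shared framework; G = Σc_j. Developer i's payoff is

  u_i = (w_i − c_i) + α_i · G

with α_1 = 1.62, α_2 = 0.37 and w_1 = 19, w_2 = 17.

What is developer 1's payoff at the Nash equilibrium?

∂u_i/∂c_i = α_i − 1, so developer i contributes w_i if α_i > 1, else 0.
α_i > 1 for i ∈ {1}; NE contributions (19, 0), G = 19.
u_1 = (19 − 19) + 1.62·19 = 30.78.

30.78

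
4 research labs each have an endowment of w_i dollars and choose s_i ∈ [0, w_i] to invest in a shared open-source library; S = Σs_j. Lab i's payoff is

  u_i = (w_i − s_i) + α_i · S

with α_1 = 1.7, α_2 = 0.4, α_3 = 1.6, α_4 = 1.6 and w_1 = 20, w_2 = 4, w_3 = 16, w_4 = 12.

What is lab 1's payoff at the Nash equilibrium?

81.6

∂u_i/∂s_i = α_i − 1, so lab i contributes w_i if α_i > 1, else 0.
α_i > 1 for i ∈ {1, 3, 4}; NE contributions (20, 0, 16, 12), S = 48.
u_1 = (20 − 20) + 1.7·48 = 81.6.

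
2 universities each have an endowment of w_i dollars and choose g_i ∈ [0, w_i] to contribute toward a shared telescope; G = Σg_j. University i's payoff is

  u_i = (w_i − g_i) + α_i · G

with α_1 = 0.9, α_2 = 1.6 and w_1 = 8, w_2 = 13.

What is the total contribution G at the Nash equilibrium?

13

∂u_i/∂g_i = α_i − 1, so university i contributes w_i if α_i > 1, else 0.
α_i > 1 for i ∈ {2}; NE contributions (0, 13), G = 13.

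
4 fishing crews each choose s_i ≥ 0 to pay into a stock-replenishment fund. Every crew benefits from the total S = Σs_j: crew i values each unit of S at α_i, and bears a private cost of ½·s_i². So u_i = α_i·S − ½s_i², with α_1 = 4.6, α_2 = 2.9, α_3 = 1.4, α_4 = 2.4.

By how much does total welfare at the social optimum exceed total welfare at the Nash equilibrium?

146.335

Crew i's FOC: ∂u_i/∂s_i = α_i − s_i = 0, so s_i* = α_i.
NE contributions = (4.6, 2.9, 1.4, 2.4); S = 11.3.
W^NE = (Σα)·S − ½Σα_i² = 11.3² − ½·37.29 = 109.045.
Planner sets s_i = Σα_j = 11.3 for every i, so S^SO = 4·11.3 = 45.2.
W^SO = (Σα)·S^SO − ½·4·(Σα)² = (4/2)·11.3² = 255.38.
Deadweight loss = W^SO − W^NE = 146.335.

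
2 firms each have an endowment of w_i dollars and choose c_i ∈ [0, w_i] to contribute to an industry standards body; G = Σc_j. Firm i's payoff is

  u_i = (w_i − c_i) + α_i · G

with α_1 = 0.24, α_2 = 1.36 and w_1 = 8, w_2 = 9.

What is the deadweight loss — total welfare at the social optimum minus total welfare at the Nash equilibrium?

4.8

∂u_i/∂c_i = α_i − 1, so firm i contributes w_i if α_i > 1, else 0.
α_i > 1 for i ∈ {2}; NE contributions (0, 9), G = 9.
W^NE = Σw_i − G^NE + (Σα_i)·G^NE = 17 + 0.6·9 = 22.4.
Planner: ∂(Σu_j)/∂c_i = Σα_j − 1 = 0.6 > 0, so everyone contributes w_i; G^SO = 17, W^SO = 17 + 0.6·17 = 27.2.
Deadweight loss = 4.8.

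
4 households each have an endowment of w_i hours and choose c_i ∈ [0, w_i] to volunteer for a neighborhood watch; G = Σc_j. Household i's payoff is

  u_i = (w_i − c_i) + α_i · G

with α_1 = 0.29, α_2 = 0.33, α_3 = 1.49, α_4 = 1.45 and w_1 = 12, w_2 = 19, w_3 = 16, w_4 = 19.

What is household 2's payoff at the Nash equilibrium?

30.55

∂u_i/∂c_i = α_i − 1, so household i contributes w_i if α_i > 1, else 0.
α_i > 1 for i ∈ {3, 4}; NE contributions (0, 0, 16, 19), G = 35.
u_2 = (19 − 0) + 0.33·35 = 30.55.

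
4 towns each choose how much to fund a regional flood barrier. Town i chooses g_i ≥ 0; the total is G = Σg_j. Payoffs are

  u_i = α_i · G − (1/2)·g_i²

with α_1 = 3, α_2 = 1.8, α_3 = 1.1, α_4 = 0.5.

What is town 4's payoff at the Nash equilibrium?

3.075

Town i's FOC: ∂u_i/∂g_i = α_i − g_i = 0, so g_i* = α_i.
NE contributions = (3, 1.8, 1.1, 0.5); G = 6.4.
u_4 = α_4·G − ½·(g_4)² = 0.5·6.4 − ½·0.5² = 3.075.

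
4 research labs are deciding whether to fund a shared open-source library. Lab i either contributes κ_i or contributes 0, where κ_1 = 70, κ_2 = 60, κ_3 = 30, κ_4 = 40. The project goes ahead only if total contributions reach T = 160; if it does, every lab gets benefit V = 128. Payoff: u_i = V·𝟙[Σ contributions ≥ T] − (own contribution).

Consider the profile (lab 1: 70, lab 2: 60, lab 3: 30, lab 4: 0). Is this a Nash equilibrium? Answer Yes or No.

Total = 160 ≥ 160: provided.
Lab 1 (pledges 70, payoff 58): dropping to 0 → total 90, payoff 0. No gain.
Lab 2 (pledges 60, payoff 68): dropping to 0 → total 100, payoff 0. No gain.
Lab 3 (pledges 30, payoff 98): dropping to 0 → total 130, payoff 0. No gain.
Lab 4 (pledges 0, payoff 128): pledging 40 → total 200, payoff 88. No gain.

Yes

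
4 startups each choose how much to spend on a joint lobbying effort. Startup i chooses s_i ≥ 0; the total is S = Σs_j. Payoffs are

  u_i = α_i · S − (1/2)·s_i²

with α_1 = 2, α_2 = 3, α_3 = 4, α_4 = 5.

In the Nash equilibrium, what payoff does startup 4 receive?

Startup i's FOC: ∂u_i/∂s_i = α_i − s_i = 0, so s_i* = α_i.
NE contributions = (2, 3, 4, 5); S = 14.
u_4 = α_4·S − ½·(s_4)² = 5·14 − ½·5² = 57.5.

57.5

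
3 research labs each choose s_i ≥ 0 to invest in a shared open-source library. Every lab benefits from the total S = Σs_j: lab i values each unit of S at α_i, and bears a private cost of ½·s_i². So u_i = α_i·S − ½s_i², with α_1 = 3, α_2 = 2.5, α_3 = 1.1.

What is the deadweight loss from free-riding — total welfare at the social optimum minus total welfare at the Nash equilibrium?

Lab i's FOC: ∂u_i/∂s_i = α_i − s_i = 0, so s_i* = α_i.
NE contributions = (3, 2.5, 1.1); S = 6.6.
W^NE = (Σα)·S − ½Σα_i² = 6.6² − ½·16.46 = 35.33.
Planner sets s_i = Σα_j = 6.6 for every i, so S^SO = 3·6.6 = 19.8.
W^SO = (Σα)·S^SO − ½·3·(Σα)² = (3/2)·6.6² = 65.34.
Deadweight loss = W^SO − W^NE = 30.01.

30.01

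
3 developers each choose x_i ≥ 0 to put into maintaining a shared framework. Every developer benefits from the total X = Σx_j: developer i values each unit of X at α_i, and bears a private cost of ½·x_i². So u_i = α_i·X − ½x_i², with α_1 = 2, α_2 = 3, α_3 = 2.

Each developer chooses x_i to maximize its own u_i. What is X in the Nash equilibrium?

Developer i's FOC: ∂u_i/∂x_i = α_i − x_i = 0, so x_i* = α_i.
NE contributions = (2, 3, 2); X = 7.

7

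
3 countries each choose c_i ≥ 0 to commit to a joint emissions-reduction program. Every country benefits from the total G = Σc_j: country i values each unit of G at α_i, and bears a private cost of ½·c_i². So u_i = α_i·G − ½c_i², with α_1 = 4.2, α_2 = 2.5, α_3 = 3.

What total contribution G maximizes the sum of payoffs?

Planner FOC: ∂(Σu_j)/∂c_i = (Σα_j) − c_i = 0, so c_i^SO = Σα_j = 9.7 for every i; G^SO = 29.1.

29.1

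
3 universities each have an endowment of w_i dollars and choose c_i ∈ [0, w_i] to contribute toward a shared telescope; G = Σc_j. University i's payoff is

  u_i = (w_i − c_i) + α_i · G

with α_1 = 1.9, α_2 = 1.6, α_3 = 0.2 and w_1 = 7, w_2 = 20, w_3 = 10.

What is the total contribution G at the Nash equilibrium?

27

∂u_i/∂c_i = α_i − 1, so university i contributes w_i if α_i > 1, else 0.
α_i > 1 for i ∈ {1, 2}; NE contributions (7, 20, 0), G = 27.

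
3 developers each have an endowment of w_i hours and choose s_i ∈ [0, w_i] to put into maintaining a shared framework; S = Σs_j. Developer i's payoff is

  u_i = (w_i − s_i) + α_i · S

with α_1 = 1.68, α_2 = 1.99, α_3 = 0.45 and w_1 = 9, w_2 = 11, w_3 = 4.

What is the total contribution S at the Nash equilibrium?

20

∂u_i/∂s_i = α_i − 1, so developer i contributes w_i if α_i > 1, else 0.
α_i > 1 for i ∈ {1, 2}; NE contributions (9, 11, 0), S = 20.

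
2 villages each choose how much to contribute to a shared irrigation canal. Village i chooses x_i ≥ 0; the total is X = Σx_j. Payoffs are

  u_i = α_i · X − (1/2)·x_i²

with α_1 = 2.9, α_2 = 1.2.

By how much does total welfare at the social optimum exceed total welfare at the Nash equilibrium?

Village i's FOC: ∂u_i/∂x_i = α_i − x_i = 0, so x_i* = α_i.
NE contributions = (2.9, 1.2); X = 4.1.
W^NE = (Σα)·X − ½Σα_i² = 4.1² − ½·9.85 = 11.885.
Planner sets x_i = Σα_j = 4.1 for every i, so X^SO = 2·4.1 = 8.2.
W^SO = (Σα)·X^SO − ½·2·(Σα)² = (2/2)·4.1² = 16.81.
Deadweight loss = W^SO − W^NE = 4.925.

4.925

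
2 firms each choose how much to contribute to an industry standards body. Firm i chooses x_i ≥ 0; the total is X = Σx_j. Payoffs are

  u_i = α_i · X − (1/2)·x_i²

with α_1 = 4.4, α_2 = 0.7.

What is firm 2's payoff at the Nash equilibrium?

3.325

Firm i's FOC: ∂u_i/∂x_i = α_i − x_i = 0, so x_i* = α_i.
NE contributions = (4.4, 0.7); X = 5.1.
u_2 = α_2·X − ½·(x_2)² = 0.7·5.1 − ½·0.7² = 3.325.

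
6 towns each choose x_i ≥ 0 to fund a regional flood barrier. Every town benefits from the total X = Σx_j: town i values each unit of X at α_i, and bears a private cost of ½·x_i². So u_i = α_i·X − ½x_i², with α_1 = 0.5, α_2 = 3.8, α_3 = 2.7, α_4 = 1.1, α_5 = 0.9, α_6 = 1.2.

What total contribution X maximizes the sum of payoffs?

Planner FOC: ∂(Σu_j)/∂x_i = (Σα_j) − x_i = 0, so x_i^SO = Σα_j = 10.2 for every i; X^SO = 61.2.

61.2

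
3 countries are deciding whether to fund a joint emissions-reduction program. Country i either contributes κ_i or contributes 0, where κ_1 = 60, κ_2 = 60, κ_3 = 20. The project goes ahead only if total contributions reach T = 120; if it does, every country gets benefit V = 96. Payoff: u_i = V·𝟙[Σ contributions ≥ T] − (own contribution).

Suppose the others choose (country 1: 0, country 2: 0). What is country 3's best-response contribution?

Others' total = 0. Even contributing 20 gives 20 < 120: no benefit either way.
Best response: 0.

0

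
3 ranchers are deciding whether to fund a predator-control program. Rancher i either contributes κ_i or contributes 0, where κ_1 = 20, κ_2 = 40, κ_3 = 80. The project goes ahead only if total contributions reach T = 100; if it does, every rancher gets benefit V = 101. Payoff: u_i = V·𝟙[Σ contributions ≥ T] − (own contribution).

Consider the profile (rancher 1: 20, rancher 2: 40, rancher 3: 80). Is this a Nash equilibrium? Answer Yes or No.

Total = 140 ≥ 100: provided.
Rancher 1 (pledges 20, payoff 81): dropping to 0 → total 120, payoff 101. Profitable deviation.

No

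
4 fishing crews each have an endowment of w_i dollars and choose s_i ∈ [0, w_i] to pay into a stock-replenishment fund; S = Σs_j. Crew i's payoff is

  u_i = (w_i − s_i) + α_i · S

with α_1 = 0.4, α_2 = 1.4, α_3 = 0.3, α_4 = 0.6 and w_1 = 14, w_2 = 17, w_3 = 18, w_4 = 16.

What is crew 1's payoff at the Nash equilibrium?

20.8

∂u_i/∂s_i = α_i − 1, so crew i contributes w_i if α_i > 1, else 0.
α_i > 1 for i ∈ {2}; NE contributions (0, 17, 0, 0), S = 17.
u_1 = (14 − 0) + 0.4·17 = 20.8.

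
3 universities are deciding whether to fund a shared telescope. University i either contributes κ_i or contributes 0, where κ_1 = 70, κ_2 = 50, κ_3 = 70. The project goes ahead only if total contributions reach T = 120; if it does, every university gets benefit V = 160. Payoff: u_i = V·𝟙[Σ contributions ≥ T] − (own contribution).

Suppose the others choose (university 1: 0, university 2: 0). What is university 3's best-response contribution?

Others' total = 0. Even contributing 70 gives 70 < 120: no benefit either way.
Best response: 0.

0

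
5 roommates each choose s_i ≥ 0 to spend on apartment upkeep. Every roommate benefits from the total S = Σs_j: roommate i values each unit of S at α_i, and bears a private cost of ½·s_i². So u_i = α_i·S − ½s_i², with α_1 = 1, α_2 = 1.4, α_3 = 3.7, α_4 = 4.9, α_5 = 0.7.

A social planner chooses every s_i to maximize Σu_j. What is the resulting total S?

Planner FOC: ∂(Σu_j)/∂s_i = (Σα_j) − s_i = 0, so s_i^SO = Σα_j = 11.7 for every i; S^SO = 58.5.

58.5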